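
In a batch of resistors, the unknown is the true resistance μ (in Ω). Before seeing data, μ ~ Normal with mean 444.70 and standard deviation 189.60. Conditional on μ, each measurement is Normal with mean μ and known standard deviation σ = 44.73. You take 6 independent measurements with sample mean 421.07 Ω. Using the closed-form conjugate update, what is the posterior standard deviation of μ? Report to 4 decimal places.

For Normal data with known variance σ², a Normal(μ₀, σ₀²) prior on μ is conjugate. Posterior precision = 1/σ₀² + n/σ²; posterior mean is the precision-weighted average of μ₀ and x̄.
σ₀² = 189.60² = 35948.16, σ² = 44.73² = 2000.7729; σ² + n·σ₀² = 2000.7729 + 6·35948.16 = 217689.7329.
Posterior precision = 1/σ₀² + n/σ² = 1/35948.16 + 6/2000.7729 = (σ² + n·σ₀²)/(σ₀²σ²) = 217689.7329/(35948.16·2000.7729); posterior variance σₙ² = σ₀²σ²/(σ² + n·σ₀²) = 35948.16·2000.7729/217689.7329 = 330.397320.
Posterior SD = √σₙ² = √(35948.16·2000.7729/217689.7329) = 18.1768.

18.1768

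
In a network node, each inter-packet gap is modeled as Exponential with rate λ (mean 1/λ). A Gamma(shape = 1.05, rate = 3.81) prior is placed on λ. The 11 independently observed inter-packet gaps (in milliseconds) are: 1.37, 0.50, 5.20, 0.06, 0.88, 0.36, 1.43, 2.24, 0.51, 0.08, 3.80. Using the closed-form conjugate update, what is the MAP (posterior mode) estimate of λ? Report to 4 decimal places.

0.5459

With a Gamma(shape α, rate β) prior on the exponential rate λ, the posterior after n observations with total T = Σxᵢ is Gamma(α+n, β+T).
Sum of observations T = 16.43 milliseconds; n = 11.
Posterior: Gamma(1.05+11, 3.81+16.43) = Gamma(12.05, 20.24).
Mode = (α−1)/β = 0.5459.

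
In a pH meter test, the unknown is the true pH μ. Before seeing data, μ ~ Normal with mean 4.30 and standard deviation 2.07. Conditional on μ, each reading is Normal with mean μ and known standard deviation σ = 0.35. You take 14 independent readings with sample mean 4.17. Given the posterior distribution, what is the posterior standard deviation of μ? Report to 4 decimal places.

0.0934

For Normal data with known variance σ², a Normal(μ₀, σ₀²) prior on μ is conjugate. Posterior precision = 1/σ₀² + n/σ²; posterior mean is the precision-weighted average of μ₀ and x̄.
σ₀² = 2.07² = 4.2849, σ² = 0.35² = 0.1225; σ² + n·σ₀² = 0.1225 + 14·4.2849 = 60.1111.
Posterior precision = 1/σ₀² + n/σ² = 1/4.2849 + 14/0.1225 = (σ² + n·σ₀²)/(σ₀²σ²) = 60.1111/(4.2849·0.1225); posterior variance σₙ² = σ₀²σ²/(σ² + n·σ₀²) = 4.2849·0.1225/60.1111 = 0.008732.
Posterior SD = √σₙ² = √(4.2849·0.1225/60.1111) = 0.0934.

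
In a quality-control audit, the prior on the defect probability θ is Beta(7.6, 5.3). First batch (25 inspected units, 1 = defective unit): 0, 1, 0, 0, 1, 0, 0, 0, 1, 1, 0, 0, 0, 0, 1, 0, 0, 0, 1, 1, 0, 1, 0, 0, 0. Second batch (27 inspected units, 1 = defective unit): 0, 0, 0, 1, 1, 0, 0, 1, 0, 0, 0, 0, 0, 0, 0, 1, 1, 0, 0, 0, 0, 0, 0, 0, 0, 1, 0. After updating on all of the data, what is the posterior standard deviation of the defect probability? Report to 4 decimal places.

The Beta prior is conjugate to a Binomial/Bernoulli likelihood; the update adds successes to α and failures to β.
After batch 1: Beta(7.6+8, 5.3+17) = Beta(15.6, 22.3).
After batch 2: Beta(15.6+6, 22.3+21) = Beta(21.6, 43.3).
Var = αβ/((α+β)²(α+β+1)) = 21.6·43.3/(64.9²·65.9) = 0.00336951; SD = √0.00336951 = 0.0580.

0.0580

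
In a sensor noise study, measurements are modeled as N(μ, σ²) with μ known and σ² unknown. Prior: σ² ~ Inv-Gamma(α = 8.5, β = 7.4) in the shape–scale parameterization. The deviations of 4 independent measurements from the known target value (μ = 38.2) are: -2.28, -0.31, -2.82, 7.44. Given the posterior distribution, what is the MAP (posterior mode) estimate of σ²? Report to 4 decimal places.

With known mean μ and an Inverse-Gamma(α, β) prior on σ², the Normal likelihood is conjugate: posterior is Inv-Gamma(α + n/2, β + Σ(xᵢ−μ)²/2).
Σ(xᵢ−μ)² = (-2.28)² + (-0.31)² + (-2.82)² + (7.44)² = 68.6005.
Posterior: Inv-Gamma(8.5 + 4/2, 7.4 + 68.6005/2) = Inv-Gamma(10.50, 41.70025).
Mode = β/(α+1) = 41.70025/11.50 = 3.6261.

3.6261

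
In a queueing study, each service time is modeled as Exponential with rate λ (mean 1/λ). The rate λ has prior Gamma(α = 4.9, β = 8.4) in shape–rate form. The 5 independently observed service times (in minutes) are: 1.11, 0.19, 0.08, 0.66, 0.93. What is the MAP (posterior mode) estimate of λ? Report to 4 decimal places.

0.7828

With a Gamma(shape α, rate β) prior on the exponential rate λ, the posterior after n observations with total T = Σxᵢ is Gamma(α+n, β+T).
Sum of observations T = 2.97 minutes; n = 5.
Posterior: Gamma(4.9+5, 8.4+2.97) = Gamma(9.9, 11.37).
Mode = (α−1)/β = 0.7828.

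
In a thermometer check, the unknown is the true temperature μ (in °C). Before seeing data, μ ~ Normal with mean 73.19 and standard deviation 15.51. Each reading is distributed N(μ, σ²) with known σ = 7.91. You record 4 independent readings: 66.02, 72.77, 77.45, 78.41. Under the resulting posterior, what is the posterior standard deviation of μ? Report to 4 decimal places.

3.8324

For Normal data with known variance σ², a Normal(μ₀, σ₀²) prior on μ is conjugate. Posterior precision = 1/σ₀² + n/σ²; posterior mean is the precision-weighted average of μ₀ and x̄.
σ₀² = 15.51² = 240.5601, σ² = 7.91² = 62.5681; σ² + n·σ₀² = 62.5681 + 4·240.5601 = 1024.8085.
Posterior precision = 1/σ₀² + n/σ² = 1/240.5601 + 4/62.5681 = (σ² + n·σ₀²)/(σ₀²σ²) = 1024.8085/(240.5601·62.5681); posterior variance σₙ² = σ₀²σ²/(σ² + n·σ₀²) = 240.5601·62.5681/1024.8085 = 14.687025.
Posterior SD = √σₙ² = √(240.5601·62.5681/1024.8085) = 3.8324.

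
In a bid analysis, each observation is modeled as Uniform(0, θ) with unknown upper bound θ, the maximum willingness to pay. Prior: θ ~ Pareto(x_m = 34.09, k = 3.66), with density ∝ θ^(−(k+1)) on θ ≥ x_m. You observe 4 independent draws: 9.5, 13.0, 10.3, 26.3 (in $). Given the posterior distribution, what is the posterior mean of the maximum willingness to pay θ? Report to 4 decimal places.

39.2086

A Pareto(scale x_m, shape k) prior on the upper bound θ of Uniform(0, θ) is conjugate: posterior is Pareto(max(x_m, max xᵢ), k + n).
Sample maximum = 26.3; prior scale x_m = 34.09 → posterior scale = max = 34.09.
Posterior shape = 3.66 + 4 = 7.66.
E[θ|data] = k·x_m/(k−1) = 7.66·34.09/6.66 = 39.2086.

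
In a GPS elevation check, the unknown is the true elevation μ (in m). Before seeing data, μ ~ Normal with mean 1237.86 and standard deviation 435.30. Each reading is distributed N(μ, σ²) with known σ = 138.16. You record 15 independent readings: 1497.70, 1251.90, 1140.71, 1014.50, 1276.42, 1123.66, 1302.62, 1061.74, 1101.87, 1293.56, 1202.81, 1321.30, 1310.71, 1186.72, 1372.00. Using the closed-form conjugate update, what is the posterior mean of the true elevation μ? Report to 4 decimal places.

1230.5968

For Normal data with known variance σ², a Normal(μ₀, σ₀²) prior on μ is conjugate. Posterior precision = 1/σ₀² + n/σ²; posterior mean is the precision-weighted average of μ₀ and x̄.
Σxᵢ = 1497.70 + 1251.90 + 1140.71 + 1014.50 + 1276.42 + 1123.66 + 1302.62 + 1061.74 + 1101.87 + 1293.56 + 1202.81 + 1321.30 + 1310.71 + 1186.72 + 1372.00 = 18458.22, so n·x̄ = 18458.22.
σ₀² = 435.30² = 189486.09, σ² = 138.16² = 19088.1856; σ² + n·σ₀² = 19088.1856 + 15·189486.09 = 2861379.5356.
Posterior mean = (μ₀/σ₀² + n·x̄/σ²)/(1/σ₀² + n/σ²) = (σ²·μ₀ + σ₀²·n·x̄)/(σ² + n·σ₀²) = (19088.1856·1237.86 + 189486.09·18458.22)/2861379.5356 = 3521204437.586616/2861379.5356 = 1230.5968.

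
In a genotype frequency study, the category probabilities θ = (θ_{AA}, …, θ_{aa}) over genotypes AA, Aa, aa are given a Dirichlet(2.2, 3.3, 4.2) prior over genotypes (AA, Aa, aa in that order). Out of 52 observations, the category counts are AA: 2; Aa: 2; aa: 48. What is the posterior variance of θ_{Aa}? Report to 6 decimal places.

The Dirichlet prior is conjugate to the Multinomial likelihood: each posterior αⱼ = prior αⱼ + observed count nⱼ.
Posterior concentration: (4.2, 5.3, 52.2), total = 61.7.
Var[θ_j] = α_j(Σα−α_j)/((Σα)²(Σα+1)) = 5.3·56.4/(61.7²·62.7) = 0.001252.

0.001252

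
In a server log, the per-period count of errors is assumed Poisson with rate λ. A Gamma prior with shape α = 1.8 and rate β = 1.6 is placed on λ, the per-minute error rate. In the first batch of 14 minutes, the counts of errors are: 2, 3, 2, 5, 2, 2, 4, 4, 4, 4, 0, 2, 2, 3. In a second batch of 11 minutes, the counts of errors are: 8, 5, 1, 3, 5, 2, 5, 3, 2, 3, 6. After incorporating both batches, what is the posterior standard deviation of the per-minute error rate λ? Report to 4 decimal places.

0.3441

With a Gamma(shape α, rate β) prior, the Poisson likelihood is conjugate: the posterior is Gamma(α + ΣXᵢ, β + n).
Batch 1: sum of counts S = 39 over n = 14 minutes.
After batch 1: Gamma(α+S, β+n) = Gamma(1.8+39, 1.6+14) = Gamma(40.8, 15.6).
Batch 2: sum of counts S = 43 over n = 11 minutes.
After batch 2: Gamma(α+S, β+n) = Gamma(40.8+43, 15.6+11) = Gamma(83.8, 26.6).
SD = √α/β = √83.8/26.6 = 0.3441.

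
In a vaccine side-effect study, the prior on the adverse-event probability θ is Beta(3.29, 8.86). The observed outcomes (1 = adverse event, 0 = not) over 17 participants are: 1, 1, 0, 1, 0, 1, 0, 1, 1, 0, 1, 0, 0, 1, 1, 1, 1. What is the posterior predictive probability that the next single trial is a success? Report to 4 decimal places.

The Beta prior is conjugate to a Binomial/Bernoulli likelihood; the update adds successes to α and failures to β.
Posterior: Beta(α+k, β+n−k) = Beta(3.29+11, 8.86+6) = Beta(14.29, 14.86).
For a single future Bernoulli trial, P(success | data) = α/(α+β) = 0.4902.

0.4902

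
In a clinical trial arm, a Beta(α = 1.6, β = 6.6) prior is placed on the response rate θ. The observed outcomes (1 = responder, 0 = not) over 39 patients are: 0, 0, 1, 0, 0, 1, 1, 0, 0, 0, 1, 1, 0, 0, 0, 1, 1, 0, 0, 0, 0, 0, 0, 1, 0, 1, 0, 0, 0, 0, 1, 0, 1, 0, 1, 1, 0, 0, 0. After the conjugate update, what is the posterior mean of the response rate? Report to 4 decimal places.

The Beta prior is conjugate to a Binomial/Bernoulli likelihood; the update adds successes to α and failures to β.
Posterior: Beta(α+k, β+n−k) = Beta(1.6+13, 6.6+26) = Beta(14.6, 32.6).
Posterior mean = α/(α+β) = 14.6/47.2 = 0.3093.

0.3093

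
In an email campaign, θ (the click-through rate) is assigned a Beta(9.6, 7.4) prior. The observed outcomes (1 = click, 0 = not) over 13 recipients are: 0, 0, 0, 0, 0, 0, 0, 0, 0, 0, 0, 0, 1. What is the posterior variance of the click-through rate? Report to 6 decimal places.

The Beta prior is conjugate to a Binomial/Bernoulli likelihood; the update adds successes to α and failures to β.
Posterior: Beta(α+k, β+n−k) = Beta(9.6+1, 7.4+12) = Beta(10.6, 19.4).
Var = αβ/((α+β)²(α+β+1)) = 10.6·19.4/(30.0²·31.0) = 0.007371.

0.007371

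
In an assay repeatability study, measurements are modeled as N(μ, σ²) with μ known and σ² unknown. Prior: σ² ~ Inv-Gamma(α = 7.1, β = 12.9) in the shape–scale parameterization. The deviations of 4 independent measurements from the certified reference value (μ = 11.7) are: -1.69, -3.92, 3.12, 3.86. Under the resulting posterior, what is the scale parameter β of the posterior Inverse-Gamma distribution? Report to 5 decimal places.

With known mean μ and an Inverse-Gamma(α, β) prior on σ², the Normal likelihood is conjugate: posterior is Inv-Gamma(α + n/2, β + Σ(xᵢ−μ)²/2).
Σ(xᵢ−μ)² = (-1.69)² + (-3.92)² + (3.12)² + (3.86)² = 42.8565.
Posterior: Inv-Gamma(7.1 + 4/2, 12.9 + 42.8565/2) = Inv-Gamma(9.10, 34.32825).
Posterior β = 34.32825.

34.32825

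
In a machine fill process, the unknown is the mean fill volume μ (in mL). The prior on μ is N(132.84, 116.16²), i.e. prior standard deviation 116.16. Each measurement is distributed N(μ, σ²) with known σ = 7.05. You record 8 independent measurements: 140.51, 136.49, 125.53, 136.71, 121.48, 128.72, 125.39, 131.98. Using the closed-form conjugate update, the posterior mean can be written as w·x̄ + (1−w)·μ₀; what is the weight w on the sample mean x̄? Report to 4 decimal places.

0.9995

For Normal data with known variance σ², a Normal(μ₀, σ₀²) prior on μ is conjugate. Posterior precision = 1/σ₀² + n/σ²; posterior mean is the precision-weighted average of μ₀ and x̄.
σ₀² = 116.16² = 13493.1456, σ² = 7.05² = 49.7025. Prior precision 1/σ₀² = 1/13493.1456; data precision n/σ² = 8/49.7025.
w = (n/σ²)/(1/σ₀² + n/σ²) = n·σ₀²/(σ² + n·σ₀²) = 8·13493.1456/(49.7025 + 8·13493.1456) = 107945.1648/107994.8673 = 0.9995.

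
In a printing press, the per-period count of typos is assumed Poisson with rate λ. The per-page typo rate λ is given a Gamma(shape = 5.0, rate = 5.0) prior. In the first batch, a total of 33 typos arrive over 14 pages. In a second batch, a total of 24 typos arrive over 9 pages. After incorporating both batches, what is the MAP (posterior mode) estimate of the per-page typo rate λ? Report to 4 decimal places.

2.1786

With a Gamma(shape α, rate β) prior, the Poisson likelihood is conjugate: the posterior is Gamma(α + ΣXᵢ, β + n).
After batch 1: Gamma(α+S, β+n) = Gamma(5.0+33, 5.0+14) = Gamma(38.0, 19.0).
After batch 2: Gamma(α+S, β+n) = Gamma(38.0+24, 19.0+9) = Gamma(62.0, 28.0).
Mode of Gamma(α,β) for α≥1 is (α−1)/β = 61.0/28.0 = 2.1786.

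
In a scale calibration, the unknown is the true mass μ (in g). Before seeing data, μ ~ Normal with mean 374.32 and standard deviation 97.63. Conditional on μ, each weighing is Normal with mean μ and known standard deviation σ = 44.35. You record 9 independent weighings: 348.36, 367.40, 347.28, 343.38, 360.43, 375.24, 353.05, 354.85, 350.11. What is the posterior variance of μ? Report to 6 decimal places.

213.648281

For Normal data with known variance σ², a Normal(μ₀, σ₀²) prior on μ is conjugate. Posterior precision = 1/σ₀² + n/σ²; posterior mean is the precision-weighted average of μ₀ and x̄.
σ₀² = 97.63² = 9531.6169, σ² = 44.35² = 1966.9225; σ² + n·σ₀² = 1966.9225 + 9·9531.6169 = 87751.4746.
Posterior precision = 1/σ₀² + n/σ² = 1/9531.6169 + 9/1966.9225 = (σ² + n·σ₀²)/(σ₀²σ²) = 87751.4746/(9531.6169·1966.9225); posterior variance σₙ² = σ₀²σ²/(σ² + n·σ₀²) = 9531.6169·1966.9225/87751.4746 = 213.648281.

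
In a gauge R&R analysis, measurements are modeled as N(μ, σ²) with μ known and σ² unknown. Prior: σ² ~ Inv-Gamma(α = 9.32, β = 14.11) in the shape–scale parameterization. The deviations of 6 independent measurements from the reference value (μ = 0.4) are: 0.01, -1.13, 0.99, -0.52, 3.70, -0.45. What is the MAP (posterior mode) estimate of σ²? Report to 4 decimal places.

1.6757

With known mean μ and an Inverse-Gamma(α, β) prior on σ², the Normal likelihood is conjugate: posterior is Inv-Gamma(α + n/2, β + Σ(xᵢ−μ)²/2).
Σ(xᵢ−μ)² = (0.01)² + (-1.13)² + (0.99)² + (-0.52)² + (3.70)² + (-0.45)² = 16.4200.
Posterior: Inv-Gamma(9.32 + 6/2, 14.11 + 16.4200/2) = Inv-Gamma(12.32, 22.32000).
Mode = β/(α+1) = 22.32000/13.32 = 1.6757.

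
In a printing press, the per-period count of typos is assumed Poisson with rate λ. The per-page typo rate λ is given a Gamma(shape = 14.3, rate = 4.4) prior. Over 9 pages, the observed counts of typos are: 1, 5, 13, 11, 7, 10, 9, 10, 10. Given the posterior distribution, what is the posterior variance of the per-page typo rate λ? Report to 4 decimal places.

0.5029

With a Gamma(shape α, rate β) prior, the Poisson likelihood is conjugate: the posterior is Gamma(α + ΣXᵢ, β + n).
Sum of counts S = 76 over n = 9 pages.
Posterior: Gamma(α+S, β+n) = Gamma(14.3+76, 4.4+9) = Gamma(90.3, 13.4).
Var = α/β² = 90.3/13.4² = 0.5029.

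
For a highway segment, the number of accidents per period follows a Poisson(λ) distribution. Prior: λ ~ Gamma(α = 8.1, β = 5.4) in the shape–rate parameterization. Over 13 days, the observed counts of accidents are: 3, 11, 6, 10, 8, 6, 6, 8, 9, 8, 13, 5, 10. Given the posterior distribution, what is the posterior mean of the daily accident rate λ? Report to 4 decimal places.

6.0380

With a Gamma(shape α, rate β) prior, the Poisson likelihood is conjugate: the posterior is Gamma(α + ΣXᵢ, β + n).
Sum of counts S = 103 over n = 13 days.
Posterior: Gamma(α+S, β+n) = Gamma(8.1+103, 5.4+13) = Gamma(111.1, 18.4).
Posterior mean = α/β = 111.1/18.4 = 6.0380.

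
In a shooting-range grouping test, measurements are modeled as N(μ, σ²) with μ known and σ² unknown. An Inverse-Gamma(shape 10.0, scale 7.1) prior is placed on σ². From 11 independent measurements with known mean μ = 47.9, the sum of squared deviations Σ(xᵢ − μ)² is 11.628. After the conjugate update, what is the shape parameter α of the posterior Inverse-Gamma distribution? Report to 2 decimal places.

15.50

With known mean μ and an Inverse-Gamma(α, β) prior on σ², the Normal likelihood is conjugate: posterior is Inv-Gamma(α + n/2, β + Σ(xᵢ−μ)²/2).
Posterior: Inv-Gamma(10.0 + 11/2, 7.1 + 11.628/2) = Inv-Gamma(15.50, 12.9140).
Posterior α = 15.50.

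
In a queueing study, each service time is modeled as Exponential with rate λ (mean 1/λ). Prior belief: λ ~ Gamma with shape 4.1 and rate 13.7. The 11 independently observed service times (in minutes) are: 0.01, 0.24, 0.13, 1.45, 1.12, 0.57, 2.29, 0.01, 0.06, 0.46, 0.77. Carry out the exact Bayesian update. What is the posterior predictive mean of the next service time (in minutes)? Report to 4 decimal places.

1.4759

With a Gamma(shape α, rate β) prior on the exponential rate λ, the posterior after n observations with total T = Σxᵢ is Gamma(α+n, β+T).
Sum of observations T = 7.11 minutes; n = 11.
Posterior: Gamma(4.1+11, 13.7+7.11) = Gamma(15.1, 20.81).
The predictive distribution for the next observation is Lomax; its mean is β/(α−1) = 20.81/14.1 = 1.4759.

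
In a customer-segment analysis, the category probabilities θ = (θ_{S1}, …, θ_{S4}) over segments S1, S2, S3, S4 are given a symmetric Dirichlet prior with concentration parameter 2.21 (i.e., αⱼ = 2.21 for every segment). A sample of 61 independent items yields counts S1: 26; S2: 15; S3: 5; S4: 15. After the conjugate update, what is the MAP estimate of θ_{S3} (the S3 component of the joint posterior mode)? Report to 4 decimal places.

0.0943

The Dirichlet prior is conjugate to the Multinomial likelihood: each posterior αⱼ = prior αⱼ + observed count nⱼ.
Posterior concentration: (28.21, 17.21, 7.21, 17.21), total = 69.84.
Joint mode component: (α_{S3}−1)/(Σα−K) = 6.21/65.84 = 0.0943.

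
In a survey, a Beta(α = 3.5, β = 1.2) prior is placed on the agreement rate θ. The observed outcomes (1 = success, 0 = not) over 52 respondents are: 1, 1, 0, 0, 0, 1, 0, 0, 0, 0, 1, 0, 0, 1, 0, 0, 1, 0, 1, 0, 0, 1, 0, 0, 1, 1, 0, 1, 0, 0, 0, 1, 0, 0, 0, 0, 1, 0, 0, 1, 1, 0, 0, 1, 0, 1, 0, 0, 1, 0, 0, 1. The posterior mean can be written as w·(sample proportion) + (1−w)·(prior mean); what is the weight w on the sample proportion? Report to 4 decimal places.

0.9171

The Beta prior is conjugate to a Binomial/Bernoulli likelihood; the update adds successes to α and failures to β.
Posterior mean = (α₀+k)/(α₀+β₀+n) = [n/(α₀+β₀+n)]·(k/n) + [(α₀+β₀)/(α₀+β₀+n)]·α₀/(α₀+β₀), so only n and the prior enter the weight.
The weight on the data is w = n/(α₀+β₀+n) = 52/(3.5+1.2+52) = 52/56.7 = 0.9171.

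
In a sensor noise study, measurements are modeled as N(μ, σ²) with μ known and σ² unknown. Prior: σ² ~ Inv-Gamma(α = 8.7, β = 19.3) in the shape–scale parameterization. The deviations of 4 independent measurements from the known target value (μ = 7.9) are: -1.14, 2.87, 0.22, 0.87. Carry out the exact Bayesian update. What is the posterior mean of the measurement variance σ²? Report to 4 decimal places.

2.5228

With known mean μ and an Inverse-Gamma(α, β) prior on σ², the Normal likelihood is conjugate: posterior is Inv-Gamma(α + n/2, β + Σ(xᵢ−μ)²/2).
Σ(xᵢ−μ)² = (-1.14)² + (2.87)² + (0.22)² + (0.87)² = 10.3418.
Posterior: Inv-Gamma(8.7 + 4/2, 19.3 + 10.3418/2) = Inv-Gamma(10.70, 24.47090).
E[σ²|data] = β/(α−1) = 24.47090/9.70 = 2.5228.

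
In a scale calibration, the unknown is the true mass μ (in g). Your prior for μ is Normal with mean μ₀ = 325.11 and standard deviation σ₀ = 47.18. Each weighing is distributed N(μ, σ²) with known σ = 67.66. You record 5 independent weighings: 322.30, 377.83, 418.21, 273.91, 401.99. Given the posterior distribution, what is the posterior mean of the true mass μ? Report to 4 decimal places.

For Normal data with known variance σ², a Normal(μ₀, σ₀²) prior on μ is conjugate. Posterior precision = 1/σ₀² + n/σ²; posterior mean is the precision-weighted average of μ₀ and x̄.
Σxᵢ = 322.30 + 377.83 + 418.21 + 273.91 + 401.99 = 1794.24, so n·x̄ = 1794.24.
σ₀² = 47.18² = 2225.9524, σ² = 67.66² = 4577.8756; σ² + n·σ₀² = 4577.8756 + 5·2225.9524 = 15707.6376.
Posterior mean = (μ₀/σ₀² + n·x̄/σ²)/(1/σ₀² + n/σ²) = (σ²·μ₀ + σ₀²·n·x̄)/(σ² + n·σ₀²) = (4577.8756·325.11 + 2225.9524·1794.24)/15707.6376 = 5482205.970492/15707.6376 = 349.0153.

349.0153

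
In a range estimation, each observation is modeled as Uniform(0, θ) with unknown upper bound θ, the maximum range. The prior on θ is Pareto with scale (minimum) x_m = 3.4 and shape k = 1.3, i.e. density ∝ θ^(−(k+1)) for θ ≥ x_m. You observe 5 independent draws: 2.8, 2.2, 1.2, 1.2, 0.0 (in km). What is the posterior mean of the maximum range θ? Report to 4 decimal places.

A Pareto(scale x_m, shape k) prior on the upper bound θ of Uniform(0, θ) is conjugate: posterior is Pareto(max(x_m, max xᵢ), k + n).
Sample maximum = 2.8; prior scale x_m = 3.4 → posterior scale = max = 3.4.
Posterior shape = 1.3 + 5 = 6.3.
E[θ|data] = k·x_m/(k−1) = 6.3·3.4/5.3 = 4.0415.

4.0415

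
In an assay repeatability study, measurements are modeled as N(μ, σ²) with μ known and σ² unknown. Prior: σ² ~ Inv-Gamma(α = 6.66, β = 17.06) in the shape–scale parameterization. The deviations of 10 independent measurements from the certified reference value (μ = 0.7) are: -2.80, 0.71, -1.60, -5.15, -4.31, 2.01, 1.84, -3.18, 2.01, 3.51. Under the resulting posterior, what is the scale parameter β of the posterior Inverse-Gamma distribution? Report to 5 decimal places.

62.01050

With known mean μ and an Inverse-Gamma(α, β) prior on σ², the Normal likelihood is conjugate: posterior is Inv-Gamma(α + n/2, β + Σ(xᵢ−μ)²/2).
Σ(xᵢ−μ)² = (-2.80)² + (0.71)² + (-1.60)² + (-5.15)² + (-4.31)² + (2.01)² + (1.84)² + (-3.18)² + (2.01)² + (3.51)² = 89.9010.
Posterior: Inv-Gamma(6.66 + 10/2, 17.06 + 89.9010/2) = Inv-Gamma(11.66, 62.01050).
Posterior β = 62.01050.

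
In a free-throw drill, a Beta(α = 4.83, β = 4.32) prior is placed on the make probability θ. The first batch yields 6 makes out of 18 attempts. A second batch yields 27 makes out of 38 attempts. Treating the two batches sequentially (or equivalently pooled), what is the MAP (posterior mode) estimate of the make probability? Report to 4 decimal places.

0.5832

The Beta prior is conjugate to a Binomial/Bernoulli likelihood; the update adds successes to α and failures to β.
After batch 1: Beta(4.83+6, 4.32+12) = Beta(10.83, 16.32).
After batch 2: Beta(10.83+27, 16.32+11) = Beta(37.83, 27.32).
Mode of Beta(a,b) for a,b>1 is (a−1)/(a+b−2) = 36.83/63.15 = 0.5832.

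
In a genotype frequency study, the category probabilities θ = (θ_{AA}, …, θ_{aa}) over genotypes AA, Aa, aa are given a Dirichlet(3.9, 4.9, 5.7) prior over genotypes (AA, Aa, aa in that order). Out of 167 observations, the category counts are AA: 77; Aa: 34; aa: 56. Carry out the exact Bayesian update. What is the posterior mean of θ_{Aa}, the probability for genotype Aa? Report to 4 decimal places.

The Dirichlet prior is conjugate to the Multinomial likelihood: each posterior αⱼ = prior αⱼ + observed count nⱼ.
Posterior concentration: (80.9, 38.9, 61.7), total = 181.5.
E[θ_{Aa}|data] = α_{Aa}/Σα = 38.9/181.5 = 0.2143.

0.2143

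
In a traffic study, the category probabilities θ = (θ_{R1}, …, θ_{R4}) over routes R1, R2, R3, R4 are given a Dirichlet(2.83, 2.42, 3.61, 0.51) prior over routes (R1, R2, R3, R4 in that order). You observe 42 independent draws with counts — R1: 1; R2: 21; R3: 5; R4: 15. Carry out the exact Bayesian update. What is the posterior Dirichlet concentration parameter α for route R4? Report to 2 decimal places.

15.51

The Dirichlet prior is conjugate to the Multinomial likelihood: each posterior αⱼ = prior αⱼ + observed count nⱼ.
Posterior concentration: (3.83, 23.42, 8.61, 15.51), total = 51.37.
α_{R4} = 0.51 + 15 = 15.51.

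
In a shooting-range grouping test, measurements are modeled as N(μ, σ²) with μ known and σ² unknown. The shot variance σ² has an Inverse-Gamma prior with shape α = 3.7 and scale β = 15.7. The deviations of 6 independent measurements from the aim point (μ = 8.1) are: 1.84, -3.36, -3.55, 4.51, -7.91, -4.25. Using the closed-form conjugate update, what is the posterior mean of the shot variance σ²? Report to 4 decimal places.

With known mean μ and an Inverse-Gamma(α, β) prior on σ², the Normal likelihood is conjugate: posterior is Inv-Gamma(α + n/2, β + Σ(xᵢ−μ)²/2).
Σ(xᵢ−μ)² = (1.84)² + (-3.36)² + (-3.55)² + (4.51)² + (-7.91)² + (-4.25)² = 128.2484.
Posterior: Inv-Gamma(3.7 + 6/2, 15.7 + 128.2484/2) = Inv-Gamma(6.70, 79.82420).
E[σ²|data] = β/(α−1) = 79.82420/5.70 = 14.0042.

14.0042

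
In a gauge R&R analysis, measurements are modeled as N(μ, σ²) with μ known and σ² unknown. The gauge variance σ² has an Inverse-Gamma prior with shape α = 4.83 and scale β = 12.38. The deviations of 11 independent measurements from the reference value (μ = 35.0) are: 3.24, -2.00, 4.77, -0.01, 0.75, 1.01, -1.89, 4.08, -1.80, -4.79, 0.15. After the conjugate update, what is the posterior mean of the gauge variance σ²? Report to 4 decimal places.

With known mean μ and an Inverse-Gamma(α, β) prior on σ², the Normal likelihood is conjugate: posterior is Inv-Gamma(α + n/2, β + Σ(xᵢ−μ)²/2).
Σ(xᵢ−μ)² = (3.24)² + (-2.00)² + (4.77)² + (-0.01)² + (0.75)² + (1.01)² + (-1.89)² + (4.08)² + (-1.80)² + (-4.79)² + (0.15)² = 85.2583.
Posterior: Inv-Gamma(4.83 + 11/2, 12.38 + 85.2583/2) = Inv-Gamma(10.33, 55.00915).
E[σ²|data] = β/(α−1) = 55.00915/9.33 = 5.8959.

5.8959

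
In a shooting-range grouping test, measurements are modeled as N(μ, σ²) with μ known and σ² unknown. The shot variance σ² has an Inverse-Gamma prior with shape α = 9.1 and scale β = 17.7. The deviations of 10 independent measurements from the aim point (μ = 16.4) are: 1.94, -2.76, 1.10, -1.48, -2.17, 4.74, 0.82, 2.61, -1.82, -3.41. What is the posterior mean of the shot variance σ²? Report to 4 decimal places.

With known mean μ and an Inverse-Gamma(α, β) prior on σ², the Normal likelihood is conjugate: posterior is Inv-Gamma(α + n/2, β + Σ(xᵢ−μ)²/2).
Σ(xᵢ−μ)² = (1.94)² + (-2.76)² + (1.10)² + (-1.48)² + (-2.17)² + (4.74)² + (0.82)² + (2.61)² + (-1.82)² + (-3.41)² = 64.3831.
Posterior: Inv-Gamma(9.1 + 10/2, 17.7 + 64.3831/2) = Inv-Gamma(14.10, 49.89155).
E[σ²|data] = β/(α−1) = 49.89155/13.10 = 3.8085.

3.8085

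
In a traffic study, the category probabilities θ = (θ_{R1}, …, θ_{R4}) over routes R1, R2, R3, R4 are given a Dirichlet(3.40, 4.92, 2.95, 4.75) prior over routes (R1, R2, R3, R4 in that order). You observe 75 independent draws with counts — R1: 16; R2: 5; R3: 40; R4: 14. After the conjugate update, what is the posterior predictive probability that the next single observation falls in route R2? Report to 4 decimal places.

The Dirichlet prior is conjugate to the Multinomial likelihood: each posterior αⱼ = prior αⱼ + observed count nⱼ.
Posterior concentration: (19.40, 9.92, 42.95, 18.75), total = 91.02.
P(next = R2 | data) = α_{R2}/Σα = 0.1090.

0.1090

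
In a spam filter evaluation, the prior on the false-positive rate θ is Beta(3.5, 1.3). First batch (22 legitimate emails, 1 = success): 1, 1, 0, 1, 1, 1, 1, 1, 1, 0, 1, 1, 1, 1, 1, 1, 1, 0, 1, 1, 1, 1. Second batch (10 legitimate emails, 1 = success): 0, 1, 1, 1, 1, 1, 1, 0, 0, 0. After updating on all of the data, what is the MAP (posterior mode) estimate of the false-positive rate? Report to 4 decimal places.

0.7902

The Beta prior is conjugate to a Binomial/Bernoulli likelihood; the update adds successes to α and failures to β.
After batch 1: Beta(3.5+19, 1.3+3) = Beta(22.5, 4.3).
After batch 2: Beta(22.5+6, 4.3+4) = Beta(28.5, 8.3).
Mode of Beta(a,b) for a,b>1 is (a−1)/(a+b−2) = 27.5/34.8 = 0.7902.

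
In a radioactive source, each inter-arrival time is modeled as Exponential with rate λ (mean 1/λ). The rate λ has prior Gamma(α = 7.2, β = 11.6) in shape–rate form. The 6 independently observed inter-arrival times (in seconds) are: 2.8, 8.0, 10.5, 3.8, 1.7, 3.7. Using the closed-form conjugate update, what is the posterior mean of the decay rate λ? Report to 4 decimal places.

0.3135

With a Gamma(shape α, rate β) prior on the exponential rate λ, the posterior after n observations with total T = Σxᵢ is Gamma(α+n, β+T).
Sum of observations T = 30.5 seconds; n = 6.
Posterior: Gamma(7.2+6, 11.6+30.5) = Gamma(13.2, 42.1).
Posterior mean of λ = α/β = 13.2/42.1 = 0.3135.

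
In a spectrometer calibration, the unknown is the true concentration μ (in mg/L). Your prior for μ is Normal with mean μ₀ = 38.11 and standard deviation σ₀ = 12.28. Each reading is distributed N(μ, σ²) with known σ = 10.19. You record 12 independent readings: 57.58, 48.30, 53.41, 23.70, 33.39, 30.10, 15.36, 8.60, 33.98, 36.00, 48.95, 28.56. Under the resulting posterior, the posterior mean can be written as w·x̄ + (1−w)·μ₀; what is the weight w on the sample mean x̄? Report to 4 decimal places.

0.9457

For Normal data with known variance σ², a Normal(μ₀, σ₀²) prior on μ is conjugate. Posterior precision = 1/σ₀² + n/σ²; posterior mean is the precision-weighted average of μ₀ and x̄.
σ₀² = 12.28² = 150.7984, σ² = 10.19² = 103.8361. Prior precision 1/σ₀² = 1/150.7984; data precision n/σ² = 12/103.8361.
w = (n/σ²)/(1/σ₀² + n/σ²) = n·σ₀²/(σ² + n·σ₀²) = 12·150.7984/(103.8361 + 12·150.7984) = 1809.5808/1913.4169 = 0.9457.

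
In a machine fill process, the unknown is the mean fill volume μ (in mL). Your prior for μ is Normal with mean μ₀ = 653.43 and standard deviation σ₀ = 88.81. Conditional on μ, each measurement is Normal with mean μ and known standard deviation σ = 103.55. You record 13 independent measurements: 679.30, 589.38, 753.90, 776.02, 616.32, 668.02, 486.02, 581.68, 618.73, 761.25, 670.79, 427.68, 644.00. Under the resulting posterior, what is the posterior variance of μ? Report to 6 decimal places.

746.725786

For Normal data with known variance σ², a Normal(μ₀, σ₀²) prior on μ is conjugate. Posterior precision = 1/σ₀² + n/σ²; posterior mean is the precision-weighted average of μ₀ and x̄.
σ₀² = 88.81² = 7887.2161, σ² = 103.55² = 10722.6025; σ² + n·σ₀² = 10722.6025 + 13·7887.2161 = 113256.4118.
Posterior precision = 1/σ₀² + n/σ² = 1/7887.2161 + 13/10722.6025 = (σ² + n·σ₀²)/(σ₀²σ²) = 113256.4118/(7887.2161·10722.6025); posterior variance σₙ² = σ₀²σ²/(σ² + n·σ₀²) = 7887.2161·10722.6025/113256.4118 = 746.725786.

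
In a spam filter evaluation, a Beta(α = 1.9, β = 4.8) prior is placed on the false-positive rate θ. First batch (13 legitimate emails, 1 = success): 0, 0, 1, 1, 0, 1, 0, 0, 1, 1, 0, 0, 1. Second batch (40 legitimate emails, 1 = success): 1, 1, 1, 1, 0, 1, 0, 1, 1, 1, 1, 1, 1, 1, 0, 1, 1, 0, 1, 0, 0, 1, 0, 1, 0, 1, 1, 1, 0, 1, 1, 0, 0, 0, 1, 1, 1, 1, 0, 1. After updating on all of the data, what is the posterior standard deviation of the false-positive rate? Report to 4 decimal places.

0.0633

The Beta prior is conjugate to a Binomial/Bernoulli likelihood; the update adds successes to α and failures to β.
After batch 1: Beta(1.9+6, 4.8+7) = Beta(7.9, 11.8).
After batch 2: Beta(7.9+27, 11.8+13) = Beta(34.9, 24.8).
Var = αβ/((α+β)²(α+β+1)) = 34.9·24.8/(59.7²·60.7) = 0.00400073; SD = √0.00400073 = 0.0633.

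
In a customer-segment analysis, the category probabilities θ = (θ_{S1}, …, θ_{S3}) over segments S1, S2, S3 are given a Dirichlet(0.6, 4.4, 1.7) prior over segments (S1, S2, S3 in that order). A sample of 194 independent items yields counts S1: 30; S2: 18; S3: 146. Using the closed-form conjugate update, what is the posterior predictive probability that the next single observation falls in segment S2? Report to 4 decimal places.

0.1116

The Dirichlet prior is conjugate to the Multinomial likelihood: each posterior αⱼ = prior αⱼ + observed count nⱼ.
Posterior concentration: (30.6, 22.4, 147.7), total = 200.7.
P(next = S2 | data) = α_{S2}/Σα = 0.1116.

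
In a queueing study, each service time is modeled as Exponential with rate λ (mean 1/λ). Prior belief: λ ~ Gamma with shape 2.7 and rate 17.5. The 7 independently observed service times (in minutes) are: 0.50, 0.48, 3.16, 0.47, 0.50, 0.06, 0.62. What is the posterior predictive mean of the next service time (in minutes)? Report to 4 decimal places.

With a Gamma(shape α, rate β) prior on the exponential rate λ, the posterior after n observations with total T = Σxᵢ is Gamma(α+n, β+T).
Sum of observations T = 5.79 minutes; n = 7.
Posterior: Gamma(2.7+7, 17.5+5.79) = Gamma(9.7, 23.29).
The predictive distribution for the next observation is Lomax; its mean is β/(α−1) = 23.29/8.7 = 2.6770.

2.6770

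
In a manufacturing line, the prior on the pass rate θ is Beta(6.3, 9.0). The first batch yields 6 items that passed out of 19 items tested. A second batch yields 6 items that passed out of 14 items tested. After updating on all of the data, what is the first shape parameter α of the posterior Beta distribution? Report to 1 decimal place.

The Beta prior is conjugate to a Binomial/Bernoulli likelihood; the update adds successes to α and failures to β.
After batch 1: Beta(6.3+6, 9.0+13) = Beta(12.3, 22.0).
After batch 2: Beta(12.3+6, 22.0+8) = Beta(18.3, 30.0).
Posterior α = 18.3.

18.3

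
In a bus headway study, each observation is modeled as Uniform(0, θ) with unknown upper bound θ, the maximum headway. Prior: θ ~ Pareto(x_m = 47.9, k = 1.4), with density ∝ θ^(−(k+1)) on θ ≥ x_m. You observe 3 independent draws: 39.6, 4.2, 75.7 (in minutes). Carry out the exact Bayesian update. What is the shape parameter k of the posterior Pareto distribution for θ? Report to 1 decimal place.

4.4

A Pareto(scale x_m, shape k) prior on the upper bound θ of Uniform(0, θ) is conjugate: posterior is Pareto(max(x_m, max xᵢ), k + n).
Sample maximum = 75.7; prior scale x_m = 47.9 → posterior scale = max = 75.7.
Posterior shape = 1.4 + 3 = 4.4.
Posterior shape k = 4.4.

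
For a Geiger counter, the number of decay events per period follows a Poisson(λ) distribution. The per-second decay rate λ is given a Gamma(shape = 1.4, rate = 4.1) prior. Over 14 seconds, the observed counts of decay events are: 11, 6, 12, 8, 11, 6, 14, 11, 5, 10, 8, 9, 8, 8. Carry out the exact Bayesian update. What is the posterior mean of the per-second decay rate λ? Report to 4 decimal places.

7.0939

With a Gamma(shape α, rate β) prior, the Poisson likelihood is conjugate: the posterior is Gamma(α + ΣXᵢ, β + n).
Sum of counts S = 127 over n = 14 seconds.
Posterior: Gamma(α+S, β+n) = Gamma(1.4+127, 4.1+14) = Gamma(128.4, 18.1).
Posterior mean = α/β = 128.4/18.1 = 7.0939.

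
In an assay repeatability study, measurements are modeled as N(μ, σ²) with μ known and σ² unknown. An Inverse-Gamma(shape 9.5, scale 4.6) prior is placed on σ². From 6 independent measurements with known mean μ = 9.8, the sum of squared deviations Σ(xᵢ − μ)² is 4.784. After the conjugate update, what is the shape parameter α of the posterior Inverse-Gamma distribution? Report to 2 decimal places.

With known mean μ and an Inverse-Gamma(α, β) prior on σ², the Normal likelihood is conjugate: posterior is Inv-Gamma(α + n/2, β + Σ(xᵢ−μ)²/2).
Posterior: Inv-Gamma(9.5 + 6/2, 4.6 + 4.784/2) = Inv-Gamma(12.50, 6.9920).
Posterior α = 12.50.

12.50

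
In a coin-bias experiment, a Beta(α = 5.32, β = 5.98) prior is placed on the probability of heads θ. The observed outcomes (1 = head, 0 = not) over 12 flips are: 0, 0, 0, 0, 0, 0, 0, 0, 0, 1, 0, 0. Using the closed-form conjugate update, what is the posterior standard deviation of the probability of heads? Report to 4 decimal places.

The Beta prior is conjugate to a Binomial/Bernoulli likelihood; the update adds successes to α and failures to β.
Posterior: Beta(α+k, β+n−k) = Beta(5.32+1, 5.98+11) = Beta(6.32, 16.98).
Var = αβ/((α+β)²(α+β+1)) = 6.32·16.98/(23.30²·24.30) = 0.00813461; SD = √0.00813461 = 0.0902.

0.0902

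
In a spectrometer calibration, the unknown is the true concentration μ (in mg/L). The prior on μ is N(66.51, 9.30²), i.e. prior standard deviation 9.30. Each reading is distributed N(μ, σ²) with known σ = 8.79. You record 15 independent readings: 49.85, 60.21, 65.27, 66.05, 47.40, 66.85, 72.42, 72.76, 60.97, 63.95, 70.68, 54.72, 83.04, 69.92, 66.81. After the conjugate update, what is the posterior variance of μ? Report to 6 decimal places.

For Normal data with known variance σ², a Normal(μ₀, σ₀²) prior on μ is conjugate. Posterior precision = 1/σ₀² + n/σ²; posterior mean is the precision-weighted average of μ₀ and x̄.
σ₀² = 9.30² = 86.49, σ² = 8.79² = 77.2641; σ² + n·σ₀² = 77.2641 + 15·86.49 = 1374.6141.
Posterior precision = 1/σ₀² + n/σ² = 1/86.49 + 15/77.2641 = (σ² + n·σ₀²)/(σ₀²σ²) = 1374.6141/(86.49·77.2641); posterior variance σₙ² = σ₀²σ²/(σ² + n·σ₀²) = 86.49·77.2641/1374.6141 = 4.861417.

4.861417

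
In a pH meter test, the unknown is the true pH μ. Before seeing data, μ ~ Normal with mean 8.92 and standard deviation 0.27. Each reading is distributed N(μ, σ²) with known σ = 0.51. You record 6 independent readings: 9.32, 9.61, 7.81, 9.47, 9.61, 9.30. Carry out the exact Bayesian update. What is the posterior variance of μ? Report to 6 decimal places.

0.027185

For Normal data with known variance σ², a Normal(μ₀, σ₀²) prior on μ is conjugate. Posterior precision = 1/σ₀² + n/σ²; posterior mean is the precision-weighted average of μ₀ and x̄.
σ₀² = 0.27² = 0.0729, σ² = 0.51² = 0.2601; σ² + n·σ₀² = 0.2601 + 6·0.0729 = 0.6975.
Posterior precision = 1/σ₀² + n/σ² = 1/0.0729 + 6/0.2601 = (σ² + n·σ₀²)/(σ₀²σ²) = 0.6975/(0.0729·0.2601); posterior variance σₙ² = σ₀²σ²/(σ² + n·σ₀²) = 0.0729·0.2601/0.6975 = 0.027185.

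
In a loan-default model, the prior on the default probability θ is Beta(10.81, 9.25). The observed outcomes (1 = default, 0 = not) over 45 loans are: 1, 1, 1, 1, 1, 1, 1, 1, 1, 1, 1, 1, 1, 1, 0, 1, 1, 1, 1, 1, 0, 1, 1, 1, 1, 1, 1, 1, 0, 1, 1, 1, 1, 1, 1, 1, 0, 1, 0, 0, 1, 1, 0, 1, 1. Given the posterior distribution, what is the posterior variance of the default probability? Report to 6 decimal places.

The Beta prior is conjugate to a Binomial/Bernoulli likelihood; the update adds successes to α and failures to β.
Posterior: Beta(α+k, β+n−k) = Beta(10.81+38, 9.25+7) = Beta(48.81, 16.25).
Var = αβ/((α+β)²(α+β+1)) = 48.81·16.25/(65.06²·66.06) = 0.002837.

0.002837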